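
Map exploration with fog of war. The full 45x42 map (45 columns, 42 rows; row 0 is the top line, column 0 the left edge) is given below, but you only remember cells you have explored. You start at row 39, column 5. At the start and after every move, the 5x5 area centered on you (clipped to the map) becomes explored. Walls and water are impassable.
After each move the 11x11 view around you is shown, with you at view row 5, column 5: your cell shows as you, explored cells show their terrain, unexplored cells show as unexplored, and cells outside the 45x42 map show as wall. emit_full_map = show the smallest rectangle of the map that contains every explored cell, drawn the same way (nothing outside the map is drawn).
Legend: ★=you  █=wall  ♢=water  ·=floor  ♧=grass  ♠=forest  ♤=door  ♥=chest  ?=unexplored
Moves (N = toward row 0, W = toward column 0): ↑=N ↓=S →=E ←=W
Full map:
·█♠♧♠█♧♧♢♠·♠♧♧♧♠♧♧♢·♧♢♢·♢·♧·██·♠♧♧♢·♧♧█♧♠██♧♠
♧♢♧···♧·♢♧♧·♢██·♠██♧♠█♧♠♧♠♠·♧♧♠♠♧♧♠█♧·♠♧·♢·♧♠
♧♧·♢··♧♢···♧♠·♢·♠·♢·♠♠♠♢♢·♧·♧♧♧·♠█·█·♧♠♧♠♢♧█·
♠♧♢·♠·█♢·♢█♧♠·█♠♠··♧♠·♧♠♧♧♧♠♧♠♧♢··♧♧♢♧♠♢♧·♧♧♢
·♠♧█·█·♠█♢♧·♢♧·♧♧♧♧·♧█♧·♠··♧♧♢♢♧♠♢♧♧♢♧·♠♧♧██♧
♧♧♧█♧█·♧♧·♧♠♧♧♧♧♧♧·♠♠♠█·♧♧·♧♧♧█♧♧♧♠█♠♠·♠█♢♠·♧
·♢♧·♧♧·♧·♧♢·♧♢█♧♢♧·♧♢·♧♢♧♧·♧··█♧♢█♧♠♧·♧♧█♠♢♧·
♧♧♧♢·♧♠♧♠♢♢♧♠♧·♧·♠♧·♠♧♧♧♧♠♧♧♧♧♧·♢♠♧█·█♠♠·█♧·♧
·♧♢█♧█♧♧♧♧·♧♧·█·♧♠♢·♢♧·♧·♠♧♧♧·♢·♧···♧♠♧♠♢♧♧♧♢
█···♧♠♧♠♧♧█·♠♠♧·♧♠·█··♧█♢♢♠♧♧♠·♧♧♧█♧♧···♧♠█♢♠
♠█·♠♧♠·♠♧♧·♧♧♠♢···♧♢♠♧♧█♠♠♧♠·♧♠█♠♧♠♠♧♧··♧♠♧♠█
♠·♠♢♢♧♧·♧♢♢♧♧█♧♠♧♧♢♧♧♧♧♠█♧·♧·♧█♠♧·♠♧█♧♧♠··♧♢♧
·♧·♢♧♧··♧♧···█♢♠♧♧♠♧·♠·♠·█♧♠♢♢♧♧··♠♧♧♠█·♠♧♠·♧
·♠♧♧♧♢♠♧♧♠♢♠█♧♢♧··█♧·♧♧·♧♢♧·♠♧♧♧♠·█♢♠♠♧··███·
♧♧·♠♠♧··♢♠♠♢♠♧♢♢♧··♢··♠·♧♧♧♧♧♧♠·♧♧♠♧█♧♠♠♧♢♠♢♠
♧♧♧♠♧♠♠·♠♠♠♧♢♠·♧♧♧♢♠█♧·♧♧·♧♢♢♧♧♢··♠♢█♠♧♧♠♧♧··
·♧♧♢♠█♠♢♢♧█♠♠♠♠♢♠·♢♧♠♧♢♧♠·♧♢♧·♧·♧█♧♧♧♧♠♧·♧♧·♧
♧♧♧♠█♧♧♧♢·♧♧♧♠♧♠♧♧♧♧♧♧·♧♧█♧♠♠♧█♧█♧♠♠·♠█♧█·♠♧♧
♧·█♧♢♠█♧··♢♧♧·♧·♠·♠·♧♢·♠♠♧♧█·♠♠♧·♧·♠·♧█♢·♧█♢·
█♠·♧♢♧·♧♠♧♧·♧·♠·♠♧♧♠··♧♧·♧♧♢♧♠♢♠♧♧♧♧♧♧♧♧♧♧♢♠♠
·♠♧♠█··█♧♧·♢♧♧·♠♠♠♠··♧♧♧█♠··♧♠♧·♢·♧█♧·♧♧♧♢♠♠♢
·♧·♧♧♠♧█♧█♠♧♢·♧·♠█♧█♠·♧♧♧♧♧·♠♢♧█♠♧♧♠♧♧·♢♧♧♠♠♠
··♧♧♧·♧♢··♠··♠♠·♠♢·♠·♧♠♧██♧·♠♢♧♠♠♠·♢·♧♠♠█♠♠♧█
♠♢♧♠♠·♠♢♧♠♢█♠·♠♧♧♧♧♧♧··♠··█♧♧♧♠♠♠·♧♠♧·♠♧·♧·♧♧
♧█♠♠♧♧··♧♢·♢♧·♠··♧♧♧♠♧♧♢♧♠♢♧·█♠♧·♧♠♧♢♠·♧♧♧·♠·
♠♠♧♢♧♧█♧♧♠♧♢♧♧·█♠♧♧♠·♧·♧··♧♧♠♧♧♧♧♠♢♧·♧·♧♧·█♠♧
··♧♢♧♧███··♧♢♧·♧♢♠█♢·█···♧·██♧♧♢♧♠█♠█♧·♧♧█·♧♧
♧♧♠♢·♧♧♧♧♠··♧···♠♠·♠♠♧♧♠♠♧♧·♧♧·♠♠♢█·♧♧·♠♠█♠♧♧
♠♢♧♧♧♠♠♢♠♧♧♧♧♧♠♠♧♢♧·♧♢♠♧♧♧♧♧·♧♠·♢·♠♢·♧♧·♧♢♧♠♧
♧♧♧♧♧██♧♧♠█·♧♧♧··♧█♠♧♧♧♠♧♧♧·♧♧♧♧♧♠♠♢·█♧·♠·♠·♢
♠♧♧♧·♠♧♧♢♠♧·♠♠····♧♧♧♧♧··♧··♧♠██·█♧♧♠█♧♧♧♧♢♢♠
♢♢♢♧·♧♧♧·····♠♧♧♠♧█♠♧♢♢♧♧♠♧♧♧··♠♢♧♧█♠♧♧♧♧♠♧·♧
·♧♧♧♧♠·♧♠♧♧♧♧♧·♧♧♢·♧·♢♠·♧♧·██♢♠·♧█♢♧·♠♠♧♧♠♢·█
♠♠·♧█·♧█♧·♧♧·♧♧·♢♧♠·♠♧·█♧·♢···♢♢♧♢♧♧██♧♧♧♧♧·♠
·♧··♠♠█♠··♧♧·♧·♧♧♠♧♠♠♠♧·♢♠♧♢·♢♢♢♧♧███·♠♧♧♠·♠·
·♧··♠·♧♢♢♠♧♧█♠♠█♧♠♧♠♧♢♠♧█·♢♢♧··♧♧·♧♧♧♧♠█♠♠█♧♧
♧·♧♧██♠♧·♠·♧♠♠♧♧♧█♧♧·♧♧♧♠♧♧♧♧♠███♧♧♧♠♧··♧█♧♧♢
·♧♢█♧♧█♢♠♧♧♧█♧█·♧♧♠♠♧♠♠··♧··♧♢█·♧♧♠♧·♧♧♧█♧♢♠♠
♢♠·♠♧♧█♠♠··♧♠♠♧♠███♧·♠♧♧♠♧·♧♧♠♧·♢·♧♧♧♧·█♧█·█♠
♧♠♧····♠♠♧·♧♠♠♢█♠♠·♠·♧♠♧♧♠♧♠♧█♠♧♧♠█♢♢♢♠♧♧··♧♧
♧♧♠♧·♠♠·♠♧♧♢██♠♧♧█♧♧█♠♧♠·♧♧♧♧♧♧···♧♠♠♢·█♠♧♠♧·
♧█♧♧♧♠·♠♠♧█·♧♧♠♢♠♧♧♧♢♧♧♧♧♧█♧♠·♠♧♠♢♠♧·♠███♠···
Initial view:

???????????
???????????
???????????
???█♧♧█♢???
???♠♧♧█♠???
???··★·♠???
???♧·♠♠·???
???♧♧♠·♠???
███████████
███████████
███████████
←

█??????????
█??????????
█??????????
█??♢█♧♧█♢??
█??·♠♧♧█♠??
█??♧·★··♠??
█??♠♧·♠♠·??
█??♧♧♧♠·♠??
███████████
███████████
███████████

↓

█??????????
█??????????
█??♢█♧♧█♢??
█??·♠♧♧█♠??
█??♧····♠??
█??♠♧★♠♠·??
█??♧♧♧♠·♠??
███████████
███████████
███████████
███████████

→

???????????
???????????
??♢█♧♧█♢???
??·♠♧♧█♠???
??♧····♠???
??♠♧·★♠·???
??♧♧♧♠·♠???
███████████
███████████
███████████
███████████

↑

???????????
???????????
???????????
??♢█♧♧█♢???
??·♠♧♧█♠???
??♧··★·♠???
??♠♧·♠♠·???
??♧♧♧♠·♠???
███████████
███████████
███████████

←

█??????????
█??????????
█??????????
█??♢█♧♧█♢??
█??·♠♧♧█♠??
█??♧·★··♠??
█??♠♧·♠♠·??
█??♧♧♧♠·♠??
███████████
███████████
███████████

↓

█??????????
█??????????
█??♢█♧♧█♢??
█??·♠♧♧█♠??
█??♧····♠??
█??♠♧★♠♠·??
█??♧♧♧♠·♠??
███████████
███████████
███████████
███████████

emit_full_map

♢█♧♧█♢
·♠♧♧█♠
♧····♠
♠♧★♠♠·
♧♧♧♠·♠

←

██?????????
██?????????
██??♢█♧♧█♢?
██?♠·♠♧♧█♠?
██?♠♧····♠?
██?♧♠★·♠♠·?
██?█♧♧♧♠·♠?
███████████
███████████
███████████
███████████

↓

██?????????
██??♢█♧♧█♢?
██?♠·♠♧♧█♠?
██?♠♧····♠?
██?♧♠♧·♠♠·?
██?█♧★♧♠·♠?
███████████
███████████
███████████
███████████
███████████

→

█??????????
█??♢█♧♧█♢??
█?♠·♠♧♧█♠??
█?♠♧····♠??
█?♧♠♧·♠♠·??
█?█♧♧★♠·♠??
███████████
███████████
███████████
███████████
███████████

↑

█??????????
█??????????
█??♢█♧♧█♢??
█?♠·♠♧♧█♠??
█?♠♧····♠??
█?♧♠♧★♠♠·??
█?█♧♧♧♠·♠??
███████████
███████████
███████████
███████████

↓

█??????????
█??♢█♧♧█♢??
█?♠·♠♧♧█♠??
█?♠♧····♠??
█?♧♠♧·♠♠·??
█?█♧♧★♠·♠??
███████████
███████████
███████████
███████████
███████████

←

██?????????
██??♢█♧♧█♢?
██?♠·♠♧♧█♠?
██?♠♧····♠?
██?♧♠♧·♠♠·?
██?█♧★♧♠·♠?
███████████
███████████
███████████
███████████
███████████

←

███????????
███??♢█♧♧█♢
███?♠·♠♧♧█♠
███♧♠♧····♠
███♧♧♠♧·♠♠·
███♧█★♧♧♠·♠
███████████
███████████
███████████
███████████
███████████

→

██?????????
██??♢█♧♧█♢?
██?♠·♠♧♧█♠?
██♧♠♧····♠?
██♧♧♠♧·♠♠·?
██♧█♧★♧♠·♠?
███████████
███████████
███████████
███████████
███████████

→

█??????????
█??♢█♧♧█♢??
█?♠·♠♧♧█♠??
█♧♠♧····♠??
█♧♧♠♧·♠♠·??
█♧█♧♧★♠·♠??
███████████
███████████
███████████
███████████
███████████

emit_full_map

??♢█♧♧█♢
?♠·♠♧♧█♠
♧♠♧····♠
♧♧♠♧·♠♠·
♧█♧♧★♠·♠

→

???????????
??♢█♧♧█♢???
?♠·♠♧♧█♠???
♧♠♧····♠???
♧♧♠♧·♠♠·???
♧█♧♧♧★·♠???
███████████
███████████
███████████
███████████
███████████

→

???????????
?♢█♧♧█♢????
♠·♠♧♧█♠????
♠♧····♠♠???
♧♠♧·♠♠·♠???
█♧♧♧♠★♠♠???
███████████
███████████
███████████
███████████
███████████

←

???????????
??♢█♧♧█♢???
?♠·♠♧♧█♠???
♧♠♧····♠♠??
♧♧♠♧·♠♠·♠??
♧█♧♧♧★·♠♠??
███████████
███████████
███████████
███████████
███████████

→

???????????
?♢█♧♧█♢????
♠·♠♧♧█♠????
♠♧····♠♠???
♧♠♧·♠♠·♠???
█♧♧♧♠★♠♠???
███████████
███████████
███████████
███████████
███████████

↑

???????????
???????????
?♢█♧♧█♢????
♠·♠♧♧█♠♠???
♠♧····♠♠???
♧♠♧·♠★·♠???
█♧♧♧♠·♠♠???
███████████
███████████
███████████
███████████

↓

???????????
?♢█♧♧█♢????
♠·♠♧♧█♠♠???
♠♧····♠♠???
♧♠♧·♠♠·♠???
█♧♧♧♠★♠♠???
███████████
███████████
███████████
███████████
███████████

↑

???????????
???????????
?♢█♧♧█♢????
♠·♠♧♧█♠♠???
♠♧····♠♠???
♧♠♧·♠★·♠???
█♧♧♧♠·♠♠???
███████████
███████████
███████████
███████████

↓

???????????
?♢█♧♧█♢????
♠·♠♧♧█♠♠???
♠♧····♠♠???
♧♠♧·♠♠·♠???
█♧♧♧♠★♠♠???
███████████
███████████
███████████
███████████
███████████

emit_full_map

??♢█♧♧█♢?
?♠·♠♧♧█♠♠
♧♠♧····♠♠
♧♧♠♧·♠♠·♠
♧█♧♧♧♠★♠♠


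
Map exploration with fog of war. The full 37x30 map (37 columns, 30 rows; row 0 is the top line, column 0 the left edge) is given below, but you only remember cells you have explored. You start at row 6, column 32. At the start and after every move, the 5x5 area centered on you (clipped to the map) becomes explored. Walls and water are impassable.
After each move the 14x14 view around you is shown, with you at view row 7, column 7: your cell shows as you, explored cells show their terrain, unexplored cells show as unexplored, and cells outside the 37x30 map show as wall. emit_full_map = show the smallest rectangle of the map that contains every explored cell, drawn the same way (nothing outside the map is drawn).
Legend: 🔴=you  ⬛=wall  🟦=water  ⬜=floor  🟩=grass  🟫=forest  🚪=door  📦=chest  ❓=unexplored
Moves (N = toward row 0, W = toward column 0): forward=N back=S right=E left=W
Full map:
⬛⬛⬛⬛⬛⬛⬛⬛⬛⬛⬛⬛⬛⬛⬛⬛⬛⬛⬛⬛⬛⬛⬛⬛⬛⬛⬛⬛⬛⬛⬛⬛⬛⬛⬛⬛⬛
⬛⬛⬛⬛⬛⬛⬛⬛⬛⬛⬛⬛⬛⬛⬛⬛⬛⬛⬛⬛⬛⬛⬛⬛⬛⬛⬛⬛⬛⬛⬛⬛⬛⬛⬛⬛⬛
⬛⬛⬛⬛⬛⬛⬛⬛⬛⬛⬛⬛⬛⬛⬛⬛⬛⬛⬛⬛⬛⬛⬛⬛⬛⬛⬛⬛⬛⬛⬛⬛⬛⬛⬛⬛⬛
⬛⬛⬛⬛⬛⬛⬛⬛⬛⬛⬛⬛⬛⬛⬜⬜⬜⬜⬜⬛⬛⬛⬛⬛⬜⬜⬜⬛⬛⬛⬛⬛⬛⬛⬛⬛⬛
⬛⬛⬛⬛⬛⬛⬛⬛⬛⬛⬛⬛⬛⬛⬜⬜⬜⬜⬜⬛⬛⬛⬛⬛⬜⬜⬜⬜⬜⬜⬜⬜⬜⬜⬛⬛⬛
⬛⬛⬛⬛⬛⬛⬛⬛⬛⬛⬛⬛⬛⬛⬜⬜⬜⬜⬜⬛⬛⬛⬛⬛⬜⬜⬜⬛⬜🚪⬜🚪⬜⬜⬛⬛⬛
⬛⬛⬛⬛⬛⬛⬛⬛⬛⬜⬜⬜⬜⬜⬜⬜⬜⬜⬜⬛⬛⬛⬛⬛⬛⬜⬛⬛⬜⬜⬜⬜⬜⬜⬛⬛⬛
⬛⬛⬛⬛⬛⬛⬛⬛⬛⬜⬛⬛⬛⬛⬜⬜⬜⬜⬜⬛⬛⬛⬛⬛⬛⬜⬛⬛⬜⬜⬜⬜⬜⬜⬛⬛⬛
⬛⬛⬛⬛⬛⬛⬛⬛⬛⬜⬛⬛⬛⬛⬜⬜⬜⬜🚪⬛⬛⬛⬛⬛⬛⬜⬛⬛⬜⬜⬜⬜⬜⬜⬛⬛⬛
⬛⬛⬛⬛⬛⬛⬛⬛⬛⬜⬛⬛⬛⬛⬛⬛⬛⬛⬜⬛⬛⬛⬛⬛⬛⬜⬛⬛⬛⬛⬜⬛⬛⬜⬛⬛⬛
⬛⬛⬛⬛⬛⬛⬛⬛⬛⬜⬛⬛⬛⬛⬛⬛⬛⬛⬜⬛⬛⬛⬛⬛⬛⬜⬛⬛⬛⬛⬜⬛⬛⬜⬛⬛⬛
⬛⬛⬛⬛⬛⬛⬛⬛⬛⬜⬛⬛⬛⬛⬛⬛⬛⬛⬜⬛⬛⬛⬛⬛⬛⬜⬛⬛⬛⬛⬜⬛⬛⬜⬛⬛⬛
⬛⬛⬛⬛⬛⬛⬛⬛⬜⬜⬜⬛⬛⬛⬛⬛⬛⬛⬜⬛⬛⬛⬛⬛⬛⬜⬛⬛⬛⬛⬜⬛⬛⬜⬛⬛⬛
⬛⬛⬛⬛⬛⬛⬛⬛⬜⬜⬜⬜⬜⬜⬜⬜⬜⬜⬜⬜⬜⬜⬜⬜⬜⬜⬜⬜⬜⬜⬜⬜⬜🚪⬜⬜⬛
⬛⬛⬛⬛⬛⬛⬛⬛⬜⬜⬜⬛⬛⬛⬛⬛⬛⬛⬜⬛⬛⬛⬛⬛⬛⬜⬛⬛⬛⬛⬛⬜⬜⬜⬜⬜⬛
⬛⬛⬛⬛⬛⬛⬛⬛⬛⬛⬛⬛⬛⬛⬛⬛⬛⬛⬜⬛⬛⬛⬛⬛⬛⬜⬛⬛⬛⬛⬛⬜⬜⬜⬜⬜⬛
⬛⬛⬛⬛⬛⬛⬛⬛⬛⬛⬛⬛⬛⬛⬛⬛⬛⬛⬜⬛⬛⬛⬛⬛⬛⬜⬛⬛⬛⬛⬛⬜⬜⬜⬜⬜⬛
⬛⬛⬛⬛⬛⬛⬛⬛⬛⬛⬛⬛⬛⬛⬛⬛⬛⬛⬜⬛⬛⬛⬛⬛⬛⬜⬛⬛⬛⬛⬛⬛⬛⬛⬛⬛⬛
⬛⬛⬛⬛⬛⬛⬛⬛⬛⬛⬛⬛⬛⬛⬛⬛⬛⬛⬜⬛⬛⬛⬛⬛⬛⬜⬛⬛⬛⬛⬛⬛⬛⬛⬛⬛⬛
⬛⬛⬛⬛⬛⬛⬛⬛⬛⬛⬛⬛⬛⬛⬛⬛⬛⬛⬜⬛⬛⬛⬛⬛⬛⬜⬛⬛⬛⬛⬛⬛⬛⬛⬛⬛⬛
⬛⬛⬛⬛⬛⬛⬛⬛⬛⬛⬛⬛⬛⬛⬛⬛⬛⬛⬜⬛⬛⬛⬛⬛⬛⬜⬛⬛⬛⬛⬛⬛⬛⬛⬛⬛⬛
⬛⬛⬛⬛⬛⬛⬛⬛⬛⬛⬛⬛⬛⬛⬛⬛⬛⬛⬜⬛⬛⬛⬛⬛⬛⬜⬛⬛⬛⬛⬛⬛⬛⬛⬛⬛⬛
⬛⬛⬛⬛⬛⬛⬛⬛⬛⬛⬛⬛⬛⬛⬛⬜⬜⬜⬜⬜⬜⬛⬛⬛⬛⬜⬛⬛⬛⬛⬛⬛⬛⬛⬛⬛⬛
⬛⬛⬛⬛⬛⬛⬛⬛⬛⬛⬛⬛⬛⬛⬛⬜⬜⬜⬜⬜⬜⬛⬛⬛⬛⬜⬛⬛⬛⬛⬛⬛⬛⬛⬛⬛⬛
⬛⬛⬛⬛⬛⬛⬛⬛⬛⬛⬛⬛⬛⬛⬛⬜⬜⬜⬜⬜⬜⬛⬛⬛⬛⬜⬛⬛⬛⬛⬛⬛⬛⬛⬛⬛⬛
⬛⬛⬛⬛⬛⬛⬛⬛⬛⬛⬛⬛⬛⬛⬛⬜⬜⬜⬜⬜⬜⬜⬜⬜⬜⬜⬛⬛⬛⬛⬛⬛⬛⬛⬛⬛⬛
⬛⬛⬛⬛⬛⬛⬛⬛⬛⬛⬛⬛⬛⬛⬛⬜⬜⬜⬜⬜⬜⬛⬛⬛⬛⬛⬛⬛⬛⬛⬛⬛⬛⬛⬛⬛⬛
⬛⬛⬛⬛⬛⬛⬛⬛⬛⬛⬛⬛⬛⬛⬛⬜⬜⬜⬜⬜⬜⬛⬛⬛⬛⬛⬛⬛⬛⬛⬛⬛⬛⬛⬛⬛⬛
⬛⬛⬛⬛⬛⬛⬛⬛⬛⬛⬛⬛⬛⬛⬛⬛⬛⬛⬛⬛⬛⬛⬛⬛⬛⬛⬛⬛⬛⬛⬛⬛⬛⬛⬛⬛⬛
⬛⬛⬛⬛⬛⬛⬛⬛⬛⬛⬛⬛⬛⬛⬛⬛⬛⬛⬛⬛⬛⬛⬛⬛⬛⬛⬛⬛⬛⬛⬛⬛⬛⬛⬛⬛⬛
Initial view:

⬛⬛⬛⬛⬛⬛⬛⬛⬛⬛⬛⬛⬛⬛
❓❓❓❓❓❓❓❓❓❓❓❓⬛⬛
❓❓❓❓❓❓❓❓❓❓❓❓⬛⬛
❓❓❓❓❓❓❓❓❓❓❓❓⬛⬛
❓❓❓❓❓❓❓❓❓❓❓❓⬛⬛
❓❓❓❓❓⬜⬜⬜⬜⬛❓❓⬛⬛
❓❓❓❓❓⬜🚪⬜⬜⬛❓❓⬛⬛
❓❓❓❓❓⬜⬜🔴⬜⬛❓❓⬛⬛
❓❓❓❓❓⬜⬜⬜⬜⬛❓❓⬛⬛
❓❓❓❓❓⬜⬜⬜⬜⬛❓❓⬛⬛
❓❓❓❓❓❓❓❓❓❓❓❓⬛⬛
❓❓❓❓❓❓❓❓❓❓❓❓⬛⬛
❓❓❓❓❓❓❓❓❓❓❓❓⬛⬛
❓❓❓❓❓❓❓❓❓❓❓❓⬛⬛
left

⬛⬛⬛⬛⬛⬛⬛⬛⬛⬛⬛⬛⬛⬛
❓❓❓❓❓❓❓❓❓❓❓❓❓⬛
❓❓❓❓❓❓❓❓❓❓❓❓❓⬛
❓❓❓❓❓❓❓❓❓❓❓❓❓⬛
❓❓❓❓❓❓❓❓❓❓❓❓❓⬛
❓❓❓❓❓⬜⬜⬜⬜⬜⬛❓❓⬛
❓❓❓❓❓🚪⬜🚪⬜⬜⬛❓❓⬛
❓❓❓❓❓⬜⬜🔴⬜⬜⬛❓❓⬛
❓❓❓❓❓⬜⬜⬜⬜⬜⬛❓❓⬛
❓❓❓❓❓⬜⬜⬜⬜⬜⬛❓❓⬛
❓❓❓❓❓❓❓❓❓❓❓❓❓⬛
❓❓❓❓❓❓❓❓❓❓❓❓❓⬛
❓❓❓❓❓❓❓❓❓❓❓❓❓⬛
❓❓❓❓❓❓❓❓❓❓❓❓❓⬛

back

❓❓❓❓❓❓❓❓❓❓❓❓❓⬛
❓❓❓❓❓❓❓❓❓❓❓❓❓⬛
❓❓❓❓❓❓❓❓❓❓❓❓❓⬛
❓❓❓❓❓❓❓❓❓❓❓❓❓⬛
❓❓❓❓❓⬜⬜⬜⬜⬜⬛❓❓⬛
❓❓❓❓❓🚪⬜🚪⬜⬜⬛❓❓⬛
❓❓❓❓❓⬜⬜⬜⬜⬜⬛❓❓⬛
❓❓❓❓❓⬜⬜🔴⬜⬜⬛❓❓⬛
❓❓❓❓❓⬜⬜⬜⬜⬜⬛❓❓⬛
❓❓❓❓❓⬛⬜⬛⬛⬜❓❓❓⬛
❓❓❓❓❓❓❓❓❓❓❓❓❓⬛
❓❓❓❓❓❓❓❓❓❓❓❓❓⬛
❓❓❓❓❓❓❓❓❓❓❓❓❓⬛
❓❓❓❓❓❓❓❓❓❓❓❓❓⬛

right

❓❓❓❓❓❓❓❓❓❓❓❓⬛⬛
❓❓❓❓❓❓❓❓❓❓❓❓⬛⬛
❓❓❓❓❓❓❓❓❓❓❓❓⬛⬛
❓❓❓❓❓❓❓❓❓❓❓❓⬛⬛
❓❓❓❓⬜⬜⬜⬜⬜⬛❓❓⬛⬛
❓❓❓❓🚪⬜🚪⬜⬜⬛❓❓⬛⬛
❓❓❓❓⬜⬜⬜⬜⬜⬛❓❓⬛⬛
❓❓❓❓⬜⬜⬜🔴⬜⬛❓❓⬛⬛
❓❓❓❓⬜⬜⬜⬜⬜⬛❓❓⬛⬛
❓❓❓❓⬛⬜⬛⬛⬜⬛❓❓⬛⬛
❓❓❓❓❓❓❓❓❓❓❓❓⬛⬛
❓❓❓❓❓❓❓❓❓❓❓❓⬛⬛
❓❓❓❓❓❓❓❓❓❓❓❓⬛⬛
❓❓❓❓❓❓❓❓❓❓❓❓⬛⬛

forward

⬛⬛⬛⬛⬛⬛⬛⬛⬛⬛⬛⬛⬛⬛
❓❓❓❓❓❓❓❓❓❓❓❓⬛⬛
❓❓❓❓❓❓❓❓❓❓❓❓⬛⬛
❓❓❓❓❓❓❓❓❓❓❓❓⬛⬛
❓❓❓❓❓❓❓❓❓❓❓❓⬛⬛
❓❓❓❓⬜⬜⬜⬜⬜⬛❓❓⬛⬛
❓❓❓❓🚪⬜🚪⬜⬜⬛❓❓⬛⬛
❓❓❓❓⬜⬜⬜🔴⬜⬛❓❓⬛⬛
❓❓❓❓⬜⬜⬜⬜⬜⬛❓❓⬛⬛
❓❓❓❓⬜⬜⬜⬜⬜⬛❓❓⬛⬛
❓❓❓❓⬛⬜⬛⬛⬜⬛❓❓⬛⬛
❓❓❓❓❓❓❓❓❓❓❓❓⬛⬛
❓❓❓❓❓❓❓❓❓❓❓❓⬛⬛
❓❓❓❓❓❓❓❓❓❓❓❓⬛⬛

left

⬛⬛⬛⬛⬛⬛⬛⬛⬛⬛⬛⬛⬛⬛
❓❓❓❓❓❓❓❓❓❓❓❓❓⬛
❓❓❓❓❓❓❓❓❓❓❓❓❓⬛
❓❓❓❓❓❓❓❓❓❓❓❓❓⬛
❓❓❓❓❓❓❓❓❓❓❓❓❓⬛
❓❓❓❓❓⬜⬜⬜⬜⬜⬛❓❓⬛
❓❓❓❓❓🚪⬜🚪⬜⬜⬛❓❓⬛
❓❓❓❓❓⬜⬜🔴⬜⬜⬛❓❓⬛
❓❓❓❓❓⬜⬜⬜⬜⬜⬛❓❓⬛
❓❓❓❓❓⬜⬜⬜⬜⬜⬛❓❓⬛
❓❓❓❓❓⬛⬜⬛⬛⬜⬛❓❓⬛
❓❓❓❓❓❓❓❓❓❓❓❓❓⬛
❓❓❓❓❓❓❓❓❓❓❓❓❓⬛
❓❓❓❓❓❓❓❓❓❓❓❓❓⬛

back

❓❓❓❓❓❓❓❓❓❓❓❓❓⬛
❓❓❓❓❓❓❓❓❓❓❓❓❓⬛
❓❓❓❓❓❓❓❓❓❓❓❓❓⬛
❓❓❓❓❓❓❓❓❓❓❓❓❓⬛
❓❓❓❓❓⬜⬜⬜⬜⬜⬛❓❓⬛
❓❓❓❓❓🚪⬜🚪⬜⬜⬛❓❓⬛
❓❓❓❓❓⬜⬜⬜⬜⬜⬛❓❓⬛
❓❓❓❓❓⬜⬜🔴⬜⬜⬛❓❓⬛
❓❓❓❓❓⬜⬜⬜⬜⬜⬛❓❓⬛
❓❓❓❓❓⬛⬜⬛⬛⬜⬛❓❓⬛
❓❓❓❓❓❓❓❓❓❓❓❓❓⬛
❓❓❓❓❓❓❓❓❓❓❓❓❓⬛
❓❓❓❓❓❓❓❓❓❓❓❓❓⬛
❓❓❓❓❓❓❓❓❓❓❓❓❓⬛

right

❓❓❓❓❓❓❓❓❓❓❓❓⬛⬛
❓❓❓❓❓❓❓❓❓❓❓❓⬛⬛
❓❓❓❓❓❓❓❓❓❓❓❓⬛⬛
❓❓❓❓❓❓❓❓❓❓❓❓⬛⬛
❓❓❓❓⬜⬜⬜⬜⬜⬛❓❓⬛⬛
❓❓❓❓🚪⬜🚪⬜⬜⬛❓❓⬛⬛
❓❓❓❓⬜⬜⬜⬜⬜⬛❓❓⬛⬛
❓❓❓❓⬜⬜⬜🔴⬜⬛❓❓⬛⬛
❓❓❓❓⬜⬜⬜⬜⬜⬛❓❓⬛⬛
❓❓❓❓⬛⬜⬛⬛⬜⬛❓❓⬛⬛
❓❓❓❓❓❓❓❓❓❓❓❓⬛⬛
❓❓❓❓❓❓❓❓❓❓❓❓⬛⬛
❓❓❓❓❓❓❓❓❓❓❓❓⬛⬛
❓❓❓❓❓❓❓❓❓❓❓❓⬛⬛

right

❓❓❓❓❓❓❓❓❓❓❓⬛⬛⬛
❓❓❓❓❓❓❓❓❓❓❓⬛⬛⬛
❓❓❓❓❓❓❓❓❓❓❓⬛⬛⬛
❓❓❓❓❓❓❓❓❓❓❓⬛⬛⬛
❓❓❓⬜⬜⬜⬜⬜⬛❓❓⬛⬛⬛
❓❓❓🚪⬜🚪⬜⬜⬛⬛❓⬛⬛⬛
❓❓❓⬜⬜⬜⬜⬜⬛⬛❓⬛⬛⬛
❓❓❓⬜⬜⬜⬜🔴⬛⬛❓⬛⬛⬛
❓❓❓⬜⬜⬜⬜⬜⬛⬛❓⬛⬛⬛
❓❓❓⬛⬜⬛⬛⬜⬛⬛❓⬛⬛⬛
❓❓❓❓❓❓❓❓❓❓❓⬛⬛⬛
❓❓❓❓❓❓❓❓❓❓❓⬛⬛⬛
❓❓❓❓❓❓❓❓❓❓❓⬛⬛⬛
❓❓❓❓❓❓❓❓❓❓❓⬛⬛⬛

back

❓❓❓❓❓❓❓❓❓❓❓⬛⬛⬛
❓❓❓❓❓❓❓❓❓❓❓⬛⬛⬛
❓❓❓❓❓❓❓❓❓❓❓⬛⬛⬛
❓❓❓⬜⬜⬜⬜⬜⬛❓❓⬛⬛⬛
❓❓❓🚪⬜🚪⬜⬜⬛⬛❓⬛⬛⬛
❓❓❓⬜⬜⬜⬜⬜⬛⬛❓⬛⬛⬛
❓❓❓⬜⬜⬜⬜⬜⬛⬛❓⬛⬛⬛
❓❓❓⬜⬜⬜⬜🔴⬛⬛❓⬛⬛⬛
❓❓❓⬛⬜⬛⬛⬜⬛⬛❓⬛⬛⬛
❓❓❓❓❓⬛⬛⬜⬛⬛❓⬛⬛⬛
❓❓❓❓❓❓❓❓❓❓❓⬛⬛⬛
❓❓❓❓❓❓❓❓❓❓❓⬛⬛⬛
❓❓❓❓❓❓❓❓❓❓❓⬛⬛⬛
❓❓❓❓❓❓❓❓❓❓❓⬛⬛⬛

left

❓❓❓❓❓❓❓❓❓❓❓❓⬛⬛
❓❓❓❓❓❓❓❓❓❓❓❓⬛⬛
❓❓❓❓❓❓❓❓❓❓❓❓⬛⬛
❓❓❓❓⬜⬜⬜⬜⬜⬛❓❓⬛⬛
❓❓❓❓🚪⬜🚪⬜⬜⬛⬛❓⬛⬛
❓❓❓❓⬜⬜⬜⬜⬜⬛⬛❓⬛⬛
❓❓❓❓⬜⬜⬜⬜⬜⬛⬛❓⬛⬛
❓❓❓❓⬜⬜⬜🔴⬜⬛⬛❓⬛⬛
❓❓❓❓⬛⬜⬛⬛⬜⬛⬛❓⬛⬛
❓❓❓❓❓⬜⬛⬛⬜⬛⬛❓⬛⬛
❓❓❓❓❓❓❓❓❓❓❓❓⬛⬛
❓❓❓❓❓❓❓❓❓❓❓❓⬛⬛
❓❓❓❓❓❓❓❓❓❓❓❓⬛⬛
❓❓❓❓❓❓❓❓❓❓❓❓⬛⬛

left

❓❓❓❓❓❓❓❓❓❓❓❓❓⬛
❓❓❓❓❓❓❓❓❓❓❓❓❓⬛
❓❓❓❓❓❓❓❓❓❓❓❓❓⬛
❓❓❓❓❓⬜⬜⬜⬜⬜⬛❓❓⬛
❓❓❓❓❓🚪⬜🚪⬜⬜⬛⬛❓⬛
❓❓❓❓❓⬜⬜⬜⬜⬜⬛⬛❓⬛
❓❓❓❓❓⬜⬜⬜⬜⬜⬛⬛❓⬛
❓❓❓❓❓⬜⬜🔴⬜⬜⬛⬛❓⬛
❓❓❓❓❓⬛⬜⬛⬛⬜⬛⬛❓⬛
❓❓❓❓❓⬛⬜⬛⬛⬜⬛⬛❓⬛
❓❓❓❓❓❓❓❓❓❓❓❓❓⬛
❓❓❓❓❓❓❓❓❓❓❓❓❓⬛
❓❓❓❓❓❓❓❓❓❓❓❓❓⬛
❓❓❓❓❓❓❓❓❓❓❓❓❓⬛

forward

❓❓❓❓❓❓❓❓❓❓❓❓❓⬛
❓❓❓❓❓❓❓❓❓❓❓❓❓⬛
❓❓❓❓❓❓❓❓❓❓❓❓❓⬛
❓❓❓❓❓❓❓❓❓❓❓❓❓⬛
❓❓❓❓❓⬜⬜⬜⬜⬜⬛❓❓⬛
❓❓❓❓❓🚪⬜🚪⬜⬜⬛⬛❓⬛
❓❓❓❓❓⬜⬜⬜⬜⬜⬛⬛❓⬛
❓❓❓❓❓⬜⬜🔴⬜⬜⬛⬛❓⬛
❓❓❓❓❓⬜⬜⬜⬜⬜⬛⬛❓⬛
❓❓❓❓❓⬛⬜⬛⬛⬜⬛⬛❓⬛
❓❓❓❓❓⬛⬜⬛⬛⬜⬛⬛❓⬛
❓❓❓❓❓❓❓❓❓❓❓❓❓⬛
❓❓❓❓❓❓❓❓❓❓❓❓❓⬛
❓❓❓❓❓❓❓❓❓❓❓❓❓⬛

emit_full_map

⬜⬜⬜⬜⬜⬛❓
🚪⬜🚪⬜⬜⬛⬛
⬜⬜⬜⬜⬜⬛⬛
⬜⬜🔴⬜⬜⬛⬛
⬜⬜⬜⬜⬜⬛⬛
⬛⬜⬛⬛⬜⬛⬛
⬛⬜⬛⬛⬜⬛⬛

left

❓❓❓❓❓❓❓❓❓❓❓❓❓❓
❓❓❓❓❓❓❓❓❓❓❓❓❓❓
❓❓❓❓❓❓❓❓❓❓❓❓❓❓
❓❓❓❓❓❓❓❓❓❓❓❓❓❓
❓❓❓❓❓❓⬜⬜⬜⬜⬜⬛❓❓
❓❓❓❓❓⬜🚪⬜🚪⬜⬜⬛⬛❓
❓❓❓❓❓⬜⬜⬜⬜⬜⬜⬛⬛❓
❓❓❓❓❓⬜⬜🔴⬜⬜⬜⬛⬛❓
❓❓❓❓❓⬜⬜⬜⬜⬜⬜⬛⬛❓
❓❓❓❓❓⬛⬛⬜⬛⬛⬜⬛⬛❓
❓❓❓❓❓❓⬛⬜⬛⬛⬜⬛⬛❓
❓❓❓❓❓❓❓❓❓❓❓❓❓❓
❓❓❓❓❓❓❓❓❓❓❓❓❓❓
❓❓❓❓❓❓❓❓❓❓❓❓❓❓

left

❓❓❓❓❓❓❓❓❓❓❓❓❓❓
❓❓❓❓❓❓❓❓❓❓❓❓❓❓
❓❓❓❓❓❓❓❓❓❓❓❓❓❓
❓❓❓❓❓❓❓❓❓❓❓❓❓❓
❓❓❓❓❓❓❓⬜⬜⬜⬜⬜⬛❓
❓❓❓❓❓⬛⬜🚪⬜🚪⬜⬜⬛⬛
❓❓❓❓❓⬛⬜⬜⬜⬜⬜⬜⬛⬛
❓❓❓❓❓⬛⬜🔴⬜⬜⬜⬜⬛⬛
❓❓❓❓❓⬛⬜⬜⬜⬜⬜⬜⬛⬛
❓❓❓❓❓⬛⬛⬛⬜⬛⬛⬜⬛⬛
❓❓❓❓❓❓❓⬛⬜⬛⬛⬜⬛⬛
❓❓❓❓❓❓❓❓❓❓❓❓❓❓
❓❓❓❓❓❓❓❓❓❓❓❓❓❓
❓❓❓❓❓❓❓❓❓❓❓❓❓❓

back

❓❓❓❓❓❓❓❓❓❓❓❓❓❓
❓❓❓❓❓❓❓❓❓❓❓❓❓❓
❓❓❓❓❓❓❓❓❓❓❓❓❓❓
❓❓❓❓❓❓❓⬜⬜⬜⬜⬜⬛❓
❓❓❓❓❓⬛⬜🚪⬜🚪⬜⬜⬛⬛
❓❓❓❓❓⬛⬜⬜⬜⬜⬜⬜⬛⬛
❓❓❓❓❓⬛⬜⬜⬜⬜⬜⬜⬛⬛
❓❓❓❓❓⬛⬜🔴⬜⬜⬜⬜⬛⬛
❓❓❓❓❓⬛⬛⬛⬜⬛⬛⬜⬛⬛
❓❓❓❓❓⬛⬛⬛⬜⬛⬛⬜⬛⬛
❓❓❓❓❓❓❓❓❓❓❓❓❓❓
❓❓❓❓❓❓❓❓❓❓❓❓❓❓
❓❓❓❓❓❓❓❓❓❓❓❓❓❓
❓❓❓❓❓❓❓❓❓❓❓❓❓❓

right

❓❓❓❓❓❓❓❓❓❓❓❓❓❓
❓❓❓❓❓❓❓❓❓❓❓❓❓❓
❓❓❓❓❓❓❓❓❓❓❓❓❓❓
❓❓❓❓❓❓⬜⬜⬜⬜⬜⬛❓❓
❓❓❓❓⬛⬜🚪⬜🚪⬜⬜⬛⬛❓
❓❓❓❓⬛⬜⬜⬜⬜⬜⬜⬛⬛❓
❓❓❓❓⬛⬜⬜⬜⬜⬜⬜⬛⬛❓
❓❓❓❓⬛⬜⬜🔴⬜⬜⬜⬛⬛❓
❓❓❓❓⬛⬛⬛⬜⬛⬛⬜⬛⬛❓
❓❓❓❓⬛⬛⬛⬜⬛⬛⬜⬛⬛❓
❓❓❓❓❓❓❓❓❓❓❓❓❓❓
❓❓❓❓❓❓❓❓❓❓❓❓❓❓
❓❓❓❓❓❓❓❓❓❓❓❓❓❓
❓❓❓❓❓❓❓❓❓❓❓❓❓❓

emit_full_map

❓❓⬜⬜⬜⬜⬜⬛❓
⬛⬜🚪⬜🚪⬜⬜⬛⬛
⬛⬜⬜⬜⬜⬜⬜⬛⬛
⬛⬜⬜⬜⬜⬜⬜⬛⬛
⬛⬜⬜🔴⬜⬜⬜⬛⬛
⬛⬛⬛⬜⬛⬛⬜⬛⬛
⬛⬛⬛⬜⬛⬛⬜⬛⬛

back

❓❓❓❓❓❓❓❓❓❓❓❓❓❓
❓❓❓❓❓❓❓❓❓❓❓❓❓❓
❓❓❓❓❓❓⬜⬜⬜⬜⬜⬛❓❓
❓❓❓❓⬛⬜🚪⬜🚪⬜⬜⬛⬛❓
❓❓❓❓⬛⬜⬜⬜⬜⬜⬜⬛⬛❓
❓❓❓❓⬛⬜⬜⬜⬜⬜⬜⬛⬛❓
❓❓❓❓⬛⬜⬜⬜⬜⬜⬜⬛⬛❓
❓❓❓❓⬛⬛⬛🔴⬛⬛⬜⬛⬛❓
❓❓❓❓⬛⬛⬛⬜⬛⬛⬜⬛⬛❓
❓❓❓❓❓⬛⬛⬜⬛⬛❓❓❓❓
❓❓❓❓❓❓❓❓❓❓❓❓❓❓
❓❓❓❓❓❓❓❓❓❓❓❓❓❓
❓❓❓❓❓❓❓❓❓❓❓❓❓❓
❓❓❓❓❓❓❓❓❓❓❓❓❓❓

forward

❓❓❓❓❓❓❓❓❓❓❓❓❓❓
❓❓❓❓❓❓❓❓❓❓❓❓❓❓
❓❓❓❓❓❓❓❓❓❓❓❓❓❓
❓❓❓❓❓❓⬜⬜⬜⬜⬜⬛❓❓
❓❓❓❓⬛⬜🚪⬜🚪⬜⬜⬛⬛❓
❓❓❓❓⬛⬜⬜⬜⬜⬜⬜⬛⬛❓
❓❓❓❓⬛⬜⬜⬜⬜⬜⬜⬛⬛❓
❓❓❓❓⬛⬜⬜🔴⬜⬜⬜⬛⬛❓
❓❓❓❓⬛⬛⬛⬜⬛⬛⬜⬛⬛❓
❓❓❓❓⬛⬛⬛⬜⬛⬛⬜⬛⬛❓
❓❓❓❓❓⬛⬛⬜⬛⬛❓❓❓❓
❓❓❓❓❓❓❓❓❓❓❓❓❓❓
❓❓❓❓❓❓❓❓❓❓❓❓❓❓
❓❓❓❓❓❓❓❓❓❓❓❓❓❓

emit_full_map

❓❓⬜⬜⬜⬜⬜⬛❓
⬛⬜🚪⬜🚪⬜⬜⬛⬛
⬛⬜⬜⬜⬜⬜⬜⬛⬛
⬛⬜⬜⬜⬜⬜⬜⬛⬛
⬛⬜⬜🔴⬜⬜⬜⬛⬛
⬛⬛⬛⬜⬛⬛⬜⬛⬛
⬛⬛⬛⬜⬛⬛⬜⬛⬛
❓⬛⬛⬜⬛⬛❓❓❓


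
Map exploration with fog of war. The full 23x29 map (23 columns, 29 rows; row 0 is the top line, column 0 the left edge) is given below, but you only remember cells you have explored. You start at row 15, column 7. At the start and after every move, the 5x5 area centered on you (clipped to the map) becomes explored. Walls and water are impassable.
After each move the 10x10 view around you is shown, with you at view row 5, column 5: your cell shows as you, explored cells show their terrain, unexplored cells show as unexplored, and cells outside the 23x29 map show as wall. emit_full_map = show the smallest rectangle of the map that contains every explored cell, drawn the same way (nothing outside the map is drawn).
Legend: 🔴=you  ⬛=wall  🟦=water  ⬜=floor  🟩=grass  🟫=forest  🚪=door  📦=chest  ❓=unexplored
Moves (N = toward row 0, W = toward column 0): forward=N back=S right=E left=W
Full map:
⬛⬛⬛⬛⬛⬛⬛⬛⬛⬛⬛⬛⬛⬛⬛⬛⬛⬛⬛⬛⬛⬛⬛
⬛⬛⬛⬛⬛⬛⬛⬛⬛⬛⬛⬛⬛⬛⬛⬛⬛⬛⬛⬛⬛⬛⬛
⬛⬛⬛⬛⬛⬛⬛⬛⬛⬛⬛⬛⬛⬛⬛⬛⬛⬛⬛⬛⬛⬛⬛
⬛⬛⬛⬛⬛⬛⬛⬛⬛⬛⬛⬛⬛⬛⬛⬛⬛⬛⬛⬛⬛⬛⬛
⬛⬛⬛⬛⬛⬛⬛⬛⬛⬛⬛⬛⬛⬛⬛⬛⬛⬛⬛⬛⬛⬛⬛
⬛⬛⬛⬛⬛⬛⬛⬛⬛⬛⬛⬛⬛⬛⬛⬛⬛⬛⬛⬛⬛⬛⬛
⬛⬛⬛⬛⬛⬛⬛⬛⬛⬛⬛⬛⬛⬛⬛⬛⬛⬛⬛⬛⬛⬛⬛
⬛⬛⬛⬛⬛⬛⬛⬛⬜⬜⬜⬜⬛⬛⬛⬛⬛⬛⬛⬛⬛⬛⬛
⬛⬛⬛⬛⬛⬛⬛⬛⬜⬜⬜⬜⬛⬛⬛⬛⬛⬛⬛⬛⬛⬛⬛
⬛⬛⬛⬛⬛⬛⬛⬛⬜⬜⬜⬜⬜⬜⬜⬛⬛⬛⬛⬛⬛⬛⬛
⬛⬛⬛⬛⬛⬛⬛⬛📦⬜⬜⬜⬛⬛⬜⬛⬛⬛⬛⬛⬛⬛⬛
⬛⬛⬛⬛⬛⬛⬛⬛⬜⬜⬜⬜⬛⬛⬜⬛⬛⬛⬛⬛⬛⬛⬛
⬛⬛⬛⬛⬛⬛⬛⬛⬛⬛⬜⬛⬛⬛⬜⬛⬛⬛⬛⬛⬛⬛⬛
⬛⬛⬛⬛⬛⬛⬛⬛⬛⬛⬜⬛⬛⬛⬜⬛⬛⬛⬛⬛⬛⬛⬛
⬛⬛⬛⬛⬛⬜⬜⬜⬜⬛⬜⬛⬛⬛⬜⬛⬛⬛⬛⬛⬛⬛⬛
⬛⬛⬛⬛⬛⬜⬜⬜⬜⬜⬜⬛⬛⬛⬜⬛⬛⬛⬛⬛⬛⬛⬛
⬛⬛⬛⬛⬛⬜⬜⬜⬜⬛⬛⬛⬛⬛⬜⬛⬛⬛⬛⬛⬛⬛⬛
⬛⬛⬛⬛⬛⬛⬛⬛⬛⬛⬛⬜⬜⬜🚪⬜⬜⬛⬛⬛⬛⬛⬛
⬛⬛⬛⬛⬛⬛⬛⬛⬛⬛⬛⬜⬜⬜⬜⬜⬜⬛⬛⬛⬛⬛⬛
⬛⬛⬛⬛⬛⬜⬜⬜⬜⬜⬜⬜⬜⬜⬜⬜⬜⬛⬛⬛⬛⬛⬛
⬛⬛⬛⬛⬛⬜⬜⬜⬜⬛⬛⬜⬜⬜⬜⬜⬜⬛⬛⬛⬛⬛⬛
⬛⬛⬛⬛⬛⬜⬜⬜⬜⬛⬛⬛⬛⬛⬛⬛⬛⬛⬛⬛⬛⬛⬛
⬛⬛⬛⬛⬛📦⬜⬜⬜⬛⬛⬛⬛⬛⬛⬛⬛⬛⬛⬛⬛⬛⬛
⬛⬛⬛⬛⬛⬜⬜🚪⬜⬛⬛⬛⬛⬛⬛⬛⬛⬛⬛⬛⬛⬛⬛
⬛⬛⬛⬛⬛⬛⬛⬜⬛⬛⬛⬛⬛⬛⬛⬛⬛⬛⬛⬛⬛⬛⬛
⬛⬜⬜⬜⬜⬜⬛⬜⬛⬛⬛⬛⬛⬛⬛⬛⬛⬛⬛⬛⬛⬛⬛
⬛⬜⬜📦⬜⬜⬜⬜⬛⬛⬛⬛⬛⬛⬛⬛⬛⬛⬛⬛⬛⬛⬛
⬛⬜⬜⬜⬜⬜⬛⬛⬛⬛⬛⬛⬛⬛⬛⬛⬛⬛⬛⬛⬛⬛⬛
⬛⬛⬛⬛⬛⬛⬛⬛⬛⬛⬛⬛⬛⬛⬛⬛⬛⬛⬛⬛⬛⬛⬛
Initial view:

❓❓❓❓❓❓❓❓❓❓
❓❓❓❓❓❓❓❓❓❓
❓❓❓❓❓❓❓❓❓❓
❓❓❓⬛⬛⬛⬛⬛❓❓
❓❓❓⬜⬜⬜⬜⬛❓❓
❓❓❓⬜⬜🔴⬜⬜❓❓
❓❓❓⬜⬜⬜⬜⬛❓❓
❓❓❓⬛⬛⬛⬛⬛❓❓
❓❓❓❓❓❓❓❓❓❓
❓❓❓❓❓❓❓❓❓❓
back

❓❓❓❓❓❓❓❓❓❓
❓❓❓❓❓❓❓❓❓❓
❓❓❓⬛⬛⬛⬛⬛❓❓
❓❓❓⬜⬜⬜⬜⬛❓❓
❓❓❓⬜⬜⬜⬜⬜❓❓
❓❓❓⬜⬜🔴⬜⬛❓❓
❓❓❓⬛⬛⬛⬛⬛❓❓
❓❓❓⬛⬛⬛⬛⬛❓❓
❓❓❓❓❓❓❓❓❓❓
❓❓❓❓❓❓❓❓❓❓

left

❓❓❓❓❓❓❓❓❓❓
❓❓❓❓❓❓❓❓❓❓
❓❓❓❓⬛⬛⬛⬛⬛❓
❓❓❓⬛⬜⬜⬜⬜⬛❓
❓❓❓⬛⬜⬜⬜⬜⬜❓
❓❓❓⬛⬜🔴⬜⬜⬛❓
❓❓❓⬛⬛⬛⬛⬛⬛❓
❓❓❓⬛⬛⬛⬛⬛⬛❓
❓❓❓❓❓❓❓❓❓❓
❓❓❓❓❓❓❓❓❓❓

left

❓❓❓❓❓❓❓❓❓❓
❓❓❓❓❓❓❓❓❓❓
❓❓❓❓❓⬛⬛⬛⬛⬛
❓❓❓⬛⬛⬜⬜⬜⬜⬛
❓❓❓⬛⬛⬜⬜⬜⬜⬜
❓❓❓⬛⬛🔴⬜⬜⬜⬛
❓❓❓⬛⬛⬛⬛⬛⬛⬛
❓❓❓⬛⬛⬛⬛⬛⬛⬛
❓❓❓❓❓❓❓❓❓❓
❓❓❓❓❓❓❓❓❓❓

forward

❓❓❓❓❓❓❓❓❓❓
❓❓❓❓❓❓❓❓❓❓
❓❓❓❓❓❓❓❓❓❓
❓❓❓⬛⬛⬛⬛⬛⬛⬛
❓❓❓⬛⬛⬜⬜⬜⬜⬛
❓❓❓⬛⬛🔴⬜⬜⬜⬜
❓❓❓⬛⬛⬜⬜⬜⬜⬛
❓❓❓⬛⬛⬛⬛⬛⬛⬛
❓❓❓⬛⬛⬛⬛⬛⬛⬛
❓❓❓❓❓❓❓❓❓❓

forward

❓❓❓❓❓❓❓❓❓❓
❓❓❓❓❓❓❓❓❓❓
❓❓❓❓❓❓❓❓❓❓
❓❓❓⬛⬛⬛⬛⬛❓❓
❓❓❓⬛⬛⬛⬛⬛⬛⬛
❓❓❓⬛⬛🔴⬜⬜⬜⬛
❓❓❓⬛⬛⬜⬜⬜⬜⬜
❓❓❓⬛⬛⬜⬜⬜⬜⬛
❓❓❓⬛⬛⬛⬛⬛⬛⬛
❓❓❓⬛⬛⬛⬛⬛⬛⬛

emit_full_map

⬛⬛⬛⬛⬛❓❓
⬛⬛⬛⬛⬛⬛⬛
⬛⬛🔴⬜⬜⬜⬛
⬛⬛⬜⬜⬜⬜⬜
⬛⬛⬜⬜⬜⬜⬛
⬛⬛⬛⬛⬛⬛⬛
⬛⬛⬛⬛⬛⬛⬛

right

❓❓❓❓❓❓❓❓❓❓
❓❓❓❓❓❓❓❓❓❓
❓❓❓❓❓❓❓❓❓❓
❓❓⬛⬛⬛⬛⬛⬛❓❓
❓❓⬛⬛⬛⬛⬛⬛⬛❓
❓❓⬛⬛⬜🔴⬜⬜⬛❓
❓❓⬛⬛⬜⬜⬜⬜⬜❓
❓❓⬛⬛⬜⬜⬜⬜⬛❓
❓❓⬛⬛⬛⬛⬛⬛⬛❓
❓❓⬛⬛⬛⬛⬛⬛⬛❓

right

❓❓❓❓❓❓❓❓❓❓
❓❓❓❓❓❓❓❓❓❓
❓❓❓❓❓❓❓❓❓❓
❓⬛⬛⬛⬛⬛⬛⬛❓❓
❓⬛⬛⬛⬛⬛⬛⬛❓❓
❓⬛⬛⬜⬜🔴⬜⬛❓❓
❓⬛⬛⬜⬜⬜⬜⬜❓❓
❓⬛⬛⬜⬜⬜⬜⬛❓❓
❓⬛⬛⬛⬛⬛⬛⬛❓❓
❓⬛⬛⬛⬛⬛⬛⬛❓❓

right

❓❓❓❓❓❓❓❓❓❓
❓❓❓❓❓❓❓❓❓❓
❓❓❓❓❓❓❓❓❓❓
⬛⬛⬛⬛⬛⬛⬛⬜❓❓
⬛⬛⬛⬛⬛⬛⬛⬜❓❓
⬛⬛⬜⬜⬜🔴⬛⬜❓❓
⬛⬛⬜⬜⬜⬜⬜⬜❓❓
⬛⬛⬜⬜⬜⬜⬛⬛❓❓
⬛⬛⬛⬛⬛⬛⬛❓❓❓
⬛⬛⬛⬛⬛⬛⬛❓❓❓

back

❓❓❓❓❓❓❓❓❓❓
❓❓❓❓❓❓❓❓❓❓
⬛⬛⬛⬛⬛⬛⬛⬜❓❓
⬛⬛⬛⬛⬛⬛⬛⬜❓❓
⬛⬛⬜⬜⬜⬜⬛⬜❓❓
⬛⬛⬜⬜⬜🔴⬜⬜❓❓
⬛⬛⬜⬜⬜⬜⬛⬛❓❓
⬛⬛⬛⬛⬛⬛⬛⬛❓❓
⬛⬛⬛⬛⬛⬛⬛❓❓❓
❓❓❓❓❓❓❓❓❓❓

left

❓❓❓❓❓❓❓❓❓❓
❓❓❓❓❓❓❓❓❓❓
❓⬛⬛⬛⬛⬛⬛⬛⬜❓
❓⬛⬛⬛⬛⬛⬛⬛⬜❓
❓⬛⬛⬜⬜⬜⬜⬛⬜❓
❓⬛⬛⬜⬜🔴⬜⬜⬜❓
❓⬛⬛⬜⬜⬜⬜⬛⬛❓
❓⬛⬛⬛⬛⬛⬛⬛⬛❓
❓⬛⬛⬛⬛⬛⬛⬛❓❓
❓❓❓❓❓❓❓❓❓❓

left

❓❓❓❓❓❓❓❓❓❓
❓❓❓❓❓❓❓❓❓❓
❓❓⬛⬛⬛⬛⬛⬛⬛⬜
❓❓⬛⬛⬛⬛⬛⬛⬛⬜
❓❓⬛⬛⬜⬜⬜⬜⬛⬜
❓❓⬛⬛⬜🔴⬜⬜⬜⬜
❓❓⬛⬛⬜⬜⬜⬜⬛⬛
❓❓⬛⬛⬛⬛⬛⬛⬛⬛
❓❓⬛⬛⬛⬛⬛⬛⬛❓
❓❓❓❓❓❓❓❓❓❓

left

❓❓❓❓❓❓❓❓❓❓
❓❓❓❓❓❓❓❓❓❓
❓❓❓⬛⬛⬛⬛⬛⬛⬛
❓❓❓⬛⬛⬛⬛⬛⬛⬛
❓❓❓⬛⬛⬜⬜⬜⬜⬛
❓❓❓⬛⬛🔴⬜⬜⬜⬜
❓❓❓⬛⬛⬜⬜⬜⬜⬛
❓❓❓⬛⬛⬛⬛⬛⬛⬛
❓❓❓⬛⬛⬛⬛⬛⬛⬛
❓❓❓❓❓❓❓❓❓❓

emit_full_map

⬛⬛⬛⬛⬛⬛⬛⬜
⬛⬛⬛⬛⬛⬛⬛⬜
⬛⬛⬜⬜⬜⬜⬛⬜
⬛⬛🔴⬜⬜⬜⬜⬜
⬛⬛⬜⬜⬜⬜⬛⬛
⬛⬛⬛⬛⬛⬛⬛⬛
⬛⬛⬛⬛⬛⬛⬛❓

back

❓❓❓❓❓❓❓❓❓❓
❓❓❓⬛⬛⬛⬛⬛⬛⬛
❓❓❓⬛⬛⬛⬛⬛⬛⬛
❓❓❓⬛⬛⬜⬜⬜⬜⬛
❓❓❓⬛⬛⬜⬜⬜⬜⬜
❓❓❓⬛⬛🔴⬜⬜⬜⬛
❓❓❓⬛⬛⬛⬛⬛⬛⬛
❓❓❓⬛⬛⬛⬛⬛⬛⬛
❓❓❓❓❓❓❓❓❓❓
❓❓❓❓❓❓❓❓❓❓

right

❓❓❓❓❓❓❓❓❓❓
❓❓⬛⬛⬛⬛⬛⬛⬛⬜
❓❓⬛⬛⬛⬛⬛⬛⬛⬜
❓❓⬛⬛⬜⬜⬜⬜⬛⬜
❓❓⬛⬛⬜⬜⬜⬜⬜⬜
❓❓⬛⬛⬜🔴⬜⬜⬛⬛
❓❓⬛⬛⬛⬛⬛⬛⬛⬛
❓❓⬛⬛⬛⬛⬛⬛⬛❓
❓❓❓❓❓❓❓❓❓❓
❓❓❓❓❓❓❓❓❓❓

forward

❓❓❓❓❓❓❓❓❓❓
❓❓❓❓❓❓❓❓❓❓
❓❓⬛⬛⬛⬛⬛⬛⬛⬜
❓❓⬛⬛⬛⬛⬛⬛⬛⬜
❓❓⬛⬛⬜⬜⬜⬜⬛⬜
❓❓⬛⬛⬜🔴⬜⬜⬜⬜
❓❓⬛⬛⬜⬜⬜⬜⬛⬛
❓❓⬛⬛⬛⬛⬛⬛⬛⬛
❓❓⬛⬛⬛⬛⬛⬛⬛❓
❓❓❓❓❓❓❓❓❓❓

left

❓❓❓❓❓❓❓❓❓❓
❓❓❓❓❓❓❓❓❓❓
❓❓❓⬛⬛⬛⬛⬛⬛⬛
❓❓❓⬛⬛⬛⬛⬛⬛⬛
❓❓❓⬛⬛⬜⬜⬜⬜⬛
❓❓❓⬛⬛🔴⬜⬜⬜⬜
❓❓❓⬛⬛⬜⬜⬜⬜⬛
❓❓❓⬛⬛⬛⬛⬛⬛⬛
❓❓❓⬛⬛⬛⬛⬛⬛⬛
❓❓❓❓❓❓❓❓❓❓

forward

❓❓❓❓❓❓❓❓❓❓
❓❓❓❓❓❓❓❓❓❓
❓❓❓❓❓❓❓❓❓❓
❓❓❓⬛⬛⬛⬛⬛⬛⬛
❓❓❓⬛⬛⬛⬛⬛⬛⬛
❓❓❓⬛⬛🔴⬜⬜⬜⬛
❓❓❓⬛⬛⬜⬜⬜⬜⬜
❓❓❓⬛⬛⬜⬜⬜⬜⬛
❓❓❓⬛⬛⬛⬛⬛⬛⬛
❓❓❓⬛⬛⬛⬛⬛⬛⬛


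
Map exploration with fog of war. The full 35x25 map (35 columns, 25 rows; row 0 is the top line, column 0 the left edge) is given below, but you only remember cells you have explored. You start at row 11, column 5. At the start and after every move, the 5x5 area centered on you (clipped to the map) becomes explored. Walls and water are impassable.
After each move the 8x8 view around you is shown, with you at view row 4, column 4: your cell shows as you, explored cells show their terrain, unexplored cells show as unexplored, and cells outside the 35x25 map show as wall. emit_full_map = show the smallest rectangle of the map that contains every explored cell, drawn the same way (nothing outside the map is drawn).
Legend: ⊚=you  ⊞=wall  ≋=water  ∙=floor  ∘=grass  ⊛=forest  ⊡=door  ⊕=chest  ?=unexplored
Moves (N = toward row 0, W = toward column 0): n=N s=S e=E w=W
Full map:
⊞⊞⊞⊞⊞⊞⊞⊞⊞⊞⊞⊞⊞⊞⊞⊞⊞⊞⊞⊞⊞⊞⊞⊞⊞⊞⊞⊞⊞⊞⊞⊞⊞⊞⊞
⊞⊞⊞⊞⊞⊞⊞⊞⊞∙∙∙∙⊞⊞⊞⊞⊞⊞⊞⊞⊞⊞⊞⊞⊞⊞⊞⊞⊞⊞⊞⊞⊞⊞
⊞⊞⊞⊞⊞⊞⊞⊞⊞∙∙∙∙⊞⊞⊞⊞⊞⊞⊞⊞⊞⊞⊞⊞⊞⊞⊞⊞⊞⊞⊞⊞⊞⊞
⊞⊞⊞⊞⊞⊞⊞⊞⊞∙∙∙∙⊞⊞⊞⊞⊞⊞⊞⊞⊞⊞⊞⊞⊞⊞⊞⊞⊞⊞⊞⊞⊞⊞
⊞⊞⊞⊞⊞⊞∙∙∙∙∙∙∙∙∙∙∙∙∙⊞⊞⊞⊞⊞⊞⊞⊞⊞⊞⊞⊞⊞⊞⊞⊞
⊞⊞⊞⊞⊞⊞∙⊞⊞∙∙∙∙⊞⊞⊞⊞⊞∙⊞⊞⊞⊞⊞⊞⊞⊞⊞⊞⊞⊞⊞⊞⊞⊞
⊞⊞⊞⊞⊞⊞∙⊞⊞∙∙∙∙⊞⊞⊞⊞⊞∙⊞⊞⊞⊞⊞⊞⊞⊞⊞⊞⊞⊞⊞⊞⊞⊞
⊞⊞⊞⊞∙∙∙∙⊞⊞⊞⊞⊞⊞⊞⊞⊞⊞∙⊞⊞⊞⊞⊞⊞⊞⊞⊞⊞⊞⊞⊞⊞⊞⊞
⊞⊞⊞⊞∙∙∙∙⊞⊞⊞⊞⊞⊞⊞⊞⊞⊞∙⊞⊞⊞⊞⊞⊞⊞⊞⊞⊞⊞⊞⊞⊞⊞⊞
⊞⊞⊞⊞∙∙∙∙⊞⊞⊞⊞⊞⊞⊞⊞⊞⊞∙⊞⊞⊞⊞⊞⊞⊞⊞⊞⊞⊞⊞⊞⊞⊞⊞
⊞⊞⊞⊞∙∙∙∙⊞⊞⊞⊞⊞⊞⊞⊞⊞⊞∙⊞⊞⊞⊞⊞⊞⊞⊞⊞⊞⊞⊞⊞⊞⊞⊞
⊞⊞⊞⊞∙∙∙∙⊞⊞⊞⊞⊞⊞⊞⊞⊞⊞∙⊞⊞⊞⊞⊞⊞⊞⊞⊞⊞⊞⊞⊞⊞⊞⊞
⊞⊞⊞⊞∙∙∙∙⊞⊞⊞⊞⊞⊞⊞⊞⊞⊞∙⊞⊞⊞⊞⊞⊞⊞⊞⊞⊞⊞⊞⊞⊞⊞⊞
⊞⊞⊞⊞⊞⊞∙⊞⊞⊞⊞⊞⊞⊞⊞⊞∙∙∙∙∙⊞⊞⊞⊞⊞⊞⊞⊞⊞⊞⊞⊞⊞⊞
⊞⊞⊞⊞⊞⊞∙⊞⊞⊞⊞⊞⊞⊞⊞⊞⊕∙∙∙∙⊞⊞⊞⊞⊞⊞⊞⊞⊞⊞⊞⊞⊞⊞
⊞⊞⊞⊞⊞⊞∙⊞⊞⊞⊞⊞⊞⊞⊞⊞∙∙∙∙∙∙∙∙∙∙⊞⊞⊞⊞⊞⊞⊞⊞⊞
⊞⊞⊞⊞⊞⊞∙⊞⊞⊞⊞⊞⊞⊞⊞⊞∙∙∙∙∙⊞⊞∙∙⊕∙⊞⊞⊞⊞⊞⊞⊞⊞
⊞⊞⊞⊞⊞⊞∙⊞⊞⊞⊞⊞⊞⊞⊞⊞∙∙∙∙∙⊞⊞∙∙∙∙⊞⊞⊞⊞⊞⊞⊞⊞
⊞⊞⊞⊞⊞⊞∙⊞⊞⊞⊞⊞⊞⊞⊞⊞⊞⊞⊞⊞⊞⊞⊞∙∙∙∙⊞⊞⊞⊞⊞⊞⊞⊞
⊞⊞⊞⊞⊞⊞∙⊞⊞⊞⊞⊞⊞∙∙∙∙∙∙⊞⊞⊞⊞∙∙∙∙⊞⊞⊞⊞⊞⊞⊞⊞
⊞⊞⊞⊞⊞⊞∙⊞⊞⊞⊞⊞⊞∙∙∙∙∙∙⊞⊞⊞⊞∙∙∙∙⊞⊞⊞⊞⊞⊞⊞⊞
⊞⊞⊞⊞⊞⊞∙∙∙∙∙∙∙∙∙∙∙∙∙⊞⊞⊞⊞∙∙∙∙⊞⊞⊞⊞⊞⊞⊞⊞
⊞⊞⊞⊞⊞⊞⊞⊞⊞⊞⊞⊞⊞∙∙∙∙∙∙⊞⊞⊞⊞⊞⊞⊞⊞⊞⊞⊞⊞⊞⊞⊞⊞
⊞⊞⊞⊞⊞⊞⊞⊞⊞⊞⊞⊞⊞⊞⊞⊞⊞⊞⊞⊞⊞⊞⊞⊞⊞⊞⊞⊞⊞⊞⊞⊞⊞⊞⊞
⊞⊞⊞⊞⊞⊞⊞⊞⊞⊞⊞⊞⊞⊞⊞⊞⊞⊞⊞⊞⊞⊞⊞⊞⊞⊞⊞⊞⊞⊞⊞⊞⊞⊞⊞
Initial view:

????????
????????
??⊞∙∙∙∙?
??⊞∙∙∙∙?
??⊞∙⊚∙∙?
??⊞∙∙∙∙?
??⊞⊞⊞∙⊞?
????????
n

????????
????????
??⊞∙∙∙∙?
??⊞∙∙∙∙?
??⊞∙⊚∙∙?
??⊞∙∙∙∙?
??⊞∙∙∙∙?
??⊞⊞⊞∙⊞?

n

????????
????????
??⊞∙∙∙∙?
??⊞∙∙∙∙?
??⊞∙⊚∙∙?
??⊞∙∙∙∙?
??⊞∙∙∙∙?
??⊞∙∙∙∙?

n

????????
????????
??⊞⊞⊞∙⊞?
??⊞∙∙∙∙?
??⊞∙⊚∙∙?
??⊞∙∙∙∙?
??⊞∙∙∙∙?
??⊞∙∙∙∙?

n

????????
????????
??⊞⊞⊞∙⊞?
??⊞⊞⊞∙⊞?
??⊞∙⊚∙∙?
??⊞∙∙∙∙?
??⊞∙∙∙∙?
??⊞∙∙∙∙?

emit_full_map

⊞⊞⊞∙⊞
⊞⊞⊞∙⊞
⊞∙⊚∙∙
⊞∙∙∙∙
⊞∙∙∙∙
⊞∙∙∙∙
⊞∙∙∙∙
⊞∙∙∙∙
⊞⊞⊞∙⊞

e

????????
????????
?⊞⊞⊞∙⊞⊞?
?⊞⊞⊞∙⊞⊞?
?⊞∙∙⊚∙⊞?
?⊞∙∙∙∙⊞?
?⊞∙∙∙∙⊞?
?⊞∙∙∙∙??

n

????????
????????
??⊞⊞∙∙∙?
?⊞⊞⊞∙⊞⊞?
?⊞⊞⊞⊚⊞⊞?
?⊞∙∙∙∙⊞?
?⊞∙∙∙∙⊞?
?⊞∙∙∙∙⊞?

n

????????
????????
??⊞⊞⊞⊞⊞?
??⊞⊞∙∙∙?
?⊞⊞⊞⊚⊞⊞?
?⊞⊞⊞∙⊞⊞?
?⊞∙∙∙∙⊞?
?⊞∙∙∙∙⊞?

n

????????
????????
??⊞⊞⊞⊞⊞?
??⊞⊞⊞⊞⊞?
??⊞⊞⊚∙∙?
?⊞⊞⊞∙⊞⊞?
?⊞⊞⊞∙⊞⊞?
?⊞∙∙∙∙⊞?

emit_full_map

?⊞⊞⊞⊞⊞
?⊞⊞⊞⊞⊞
?⊞⊞⊚∙∙
⊞⊞⊞∙⊞⊞
⊞⊞⊞∙⊞⊞
⊞∙∙∙∙⊞
⊞∙∙∙∙⊞
⊞∙∙∙∙⊞
⊞∙∙∙∙?
⊞∙∙∙∙?
⊞∙∙∙∙?
⊞⊞⊞∙⊞?

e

????????
????????
?⊞⊞⊞⊞⊞∙?
?⊞⊞⊞⊞⊞∙?
?⊞⊞∙⊚∙∙?
⊞⊞⊞∙⊞⊞∙?
⊞⊞⊞∙⊞⊞∙?
⊞∙∙∙∙⊞??

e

????????
????????
⊞⊞⊞⊞⊞∙∙?
⊞⊞⊞⊞⊞∙∙?
⊞⊞∙∙⊚∙∙?
⊞⊞∙⊞⊞∙∙?
⊞⊞∙⊞⊞∙∙?
∙∙∙∙⊞???

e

????????
????????
⊞⊞⊞⊞∙∙∙?
⊞⊞⊞⊞∙∙∙?
⊞∙∙∙⊚∙∙?
⊞∙⊞⊞∙∙∙?
⊞∙⊞⊞∙∙∙?
∙∙∙⊞????

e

????????
????????
⊞⊞⊞∙∙∙∙?
⊞⊞⊞∙∙∙∙?
∙∙∙∙⊚∙∙?
∙⊞⊞∙∙∙∙?
∙⊞⊞∙∙∙∙?
∙∙⊞?????

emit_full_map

?⊞⊞⊞⊞⊞∙∙∙∙
?⊞⊞⊞⊞⊞∙∙∙∙
?⊞⊞∙∙∙∙⊚∙∙
⊞⊞⊞∙⊞⊞∙∙∙∙
⊞⊞⊞∙⊞⊞∙∙∙∙
⊞∙∙∙∙⊞????
⊞∙∙∙∙⊞????
⊞∙∙∙∙⊞????
⊞∙∙∙∙?????
⊞∙∙∙∙?????
⊞∙∙∙∙?????
⊞⊞⊞∙⊞?????

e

????????
????????
⊞⊞∙∙∙∙⊞?
⊞⊞∙∙∙∙⊞?
∙∙∙∙⊚∙∙?
⊞⊞∙∙∙∙⊞?
⊞⊞∙∙∙∙⊞?
∙⊞??????

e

????????
????????
⊞∙∙∙∙⊞⊞?
⊞∙∙∙∙⊞⊞?
∙∙∙∙⊚∙∙?
⊞∙∙∙∙⊞⊞?
⊞∙∙∙∙⊞⊞?
⊞???????

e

????????
????????
∙∙∙∙⊞⊞⊞?
∙∙∙∙⊞⊞⊞?
∙∙∙∙⊚∙∙?
∙∙∙∙⊞⊞⊞?
∙∙∙∙⊞⊞⊞?
????????

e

????????
????????
∙∙∙⊞⊞⊞⊞?
∙∙∙⊞⊞⊞⊞?
∙∙∙∙⊚∙∙?
∙∙∙⊞⊞⊞⊞?
∙∙∙⊞⊞⊞⊞?
????????

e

????????
????????
∙∙⊞⊞⊞⊞⊞?
∙∙⊞⊞⊞⊞⊞?
∙∙∙∙⊚∙∙?
∙∙⊞⊞⊞⊞⊞?
∙∙⊞⊞⊞⊞⊞?
????????

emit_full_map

?⊞⊞⊞⊞⊞∙∙∙∙⊞⊞⊞⊞⊞
?⊞⊞⊞⊞⊞∙∙∙∙⊞⊞⊞⊞⊞
?⊞⊞∙∙∙∙∙∙∙∙∙⊚∙∙
⊞⊞⊞∙⊞⊞∙∙∙∙⊞⊞⊞⊞⊞
⊞⊞⊞∙⊞⊞∙∙∙∙⊞⊞⊞⊞⊞
⊞∙∙∙∙⊞?????????
⊞∙∙∙∙⊞?????????
⊞∙∙∙∙⊞?????????
⊞∙∙∙∙??????????
⊞∙∙∙∙??????????
⊞∙∙∙∙??????????
⊞⊞⊞∙⊞??????????

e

????????
????????
∙⊞⊞⊞⊞⊞⊞?
∙⊞⊞⊞⊞⊞⊞?
∙∙∙∙⊚∙∙?
∙⊞⊞⊞⊞⊞∙?
∙⊞⊞⊞⊞⊞∙?
????????

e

????????
????????
⊞⊞⊞⊞⊞⊞⊞?
⊞⊞⊞⊞⊞⊞⊞?
∙∙∙∙⊚∙⊞?
⊞⊞⊞⊞⊞∙⊞?
⊞⊞⊞⊞⊞∙⊞?
????????

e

????????
????????
⊞⊞⊞⊞⊞⊞⊞?
⊞⊞⊞⊞⊞⊞⊞?
∙∙∙∙⊚⊞⊞?
⊞⊞⊞⊞∙⊞⊞?
⊞⊞⊞⊞∙⊞⊞?
????????

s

????????
⊞⊞⊞⊞⊞⊞⊞?
⊞⊞⊞⊞⊞⊞⊞?
∙∙∙∙∙⊞⊞?
⊞⊞⊞⊞⊚⊞⊞?
⊞⊞⊞⊞∙⊞⊞?
??⊞⊞∙⊞⊞?
????????

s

⊞⊞⊞⊞⊞⊞⊞?
⊞⊞⊞⊞⊞⊞⊞?
∙∙∙∙∙⊞⊞?
⊞⊞⊞⊞∙⊞⊞?
⊞⊞⊞⊞⊚⊞⊞?
??⊞⊞∙⊞⊞?
??⊞⊞∙⊞⊞?
????????

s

⊞⊞⊞⊞⊞⊞⊞?
∙∙∙∙∙⊞⊞?
⊞⊞⊞⊞∙⊞⊞?
⊞⊞⊞⊞∙⊞⊞?
??⊞⊞⊚⊞⊞?
??⊞⊞∙⊞⊞?
??⊞⊞∙⊞⊞?
????????

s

∙∙∙∙∙⊞⊞?
⊞⊞⊞⊞∙⊞⊞?
⊞⊞⊞⊞∙⊞⊞?
??⊞⊞∙⊞⊞?
??⊞⊞⊚⊞⊞?
??⊞⊞∙⊞⊞?
??⊞⊞∙⊞⊞?
????????

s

⊞⊞⊞⊞∙⊞⊞?
⊞⊞⊞⊞∙⊞⊞?
??⊞⊞∙⊞⊞?
??⊞⊞∙⊞⊞?
??⊞⊞⊚⊞⊞?
??⊞⊞∙⊞⊞?
??⊞⊞∙⊞⊞?
????????

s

⊞⊞⊞⊞∙⊞⊞?
??⊞⊞∙⊞⊞?
??⊞⊞∙⊞⊞?
??⊞⊞∙⊞⊞?
??⊞⊞⊚⊞⊞?
??⊞⊞∙⊞⊞?
??⊞⊞∙⊞⊞?
????????

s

??⊞⊞∙⊞⊞?
??⊞⊞∙⊞⊞?
??⊞⊞∙⊞⊞?
??⊞⊞∙⊞⊞?
??⊞⊞⊚⊞⊞?
??⊞⊞∙⊞⊞?
??∙∙∙∙∙?
????????

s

??⊞⊞∙⊞⊞?
??⊞⊞∙⊞⊞?
??⊞⊞∙⊞⊞?
??⊞⊞∙⊞⊞?
??⊞⊞⊚⊞⊞?
??∙∙∙∙∙?
??⊕∙∙∙∙?
????????

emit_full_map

?⊞⊞⊞⊞⊞∙∙∙∙⊞⊞⊞⊞⊞⊞⊞⊞
?⊞⊞⊞⊞⊞∙∙∙∙⊞⊞⊞⊞⊞⊞⊞⊞
?⊞⊞∙∙∙∙∙∙∙∙∙∙∙∙∙⊞⊞
⊞⊞⊞∙⊞⊞∙∙∙∙⊞⊞⊞⊞⊞∙⊞⊞
⊞⊞⊞∙⊞⊞∙∙∙∙⊞⊞⊞⊞⊞∙⊞⊞
⊞∙∙∙∙⊞???????⊞⊞∙⊞⊞
⊞∙∙∙∙⊞???????⊞⊞∙⊞⊞
⊞∙∙∙∙⊞???????⊞⊞∙⊞⊞
⊞∙∙∙∙????????⊞⊞∙⊞⊞
⊞∙∙∙∙????????⊞⊞∙⊞⊞
⊞∙∙∙∙????????⊞⊞⊚⊞⊞
⊞⊞⊞∙⊞????????∙∙∙∙∙
?????????????⊕∙∙∙∙

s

??⊞⊞∙⊞⊞?
??⊞⊞∙⊞⊞?
??⊞⊞∙⊞⊞?
??⊞⊞∙⊞⊞?
??∙∙⊚∙∙?
??⊕∙∙∙∙?
??∙∙∙∙∙?
????????

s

??⊞⊞∙⊞⊞?
??⊞⊞∙⊞⊞?
??⊞⊞∙⊞⊞?
??∙∙∙∙∙?
??⊕∙⊚∙∙?
??∙∙∙∙∙?
??∙∙∙∙∙?
????????

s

??⊞⊞∙⊞⊞?
??⊞⊞∙⊞⊞?
??∙∙∙∙∙?
??⊕∙∙∙∙?
??∙∙⊚∙∙?
??∙∙∙∙∙?
??∙∙∙∙∙?
????????

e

?⊞⊞∙⊞⊞??
?⊞⊞∙⊞⊞??
?∙∙∙∙∙⊞?
?⊕∙∙∙∙⊞?
?∙∙∙⊚∙∙?
?∙∙∙∙∙⊞?
?∙∙∙∙∙⊞?
????????

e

⊞⊞∙⊞⊞???
⊞⊞∙⊞⊞???
∙∙∙∙∙⊞⊞?
⊕∙∙∙∙⊞⊞?
∙∙∙∙⊚∙∙?
∙∙∙∙∙⊞⊞?
∙∙∙∙∙⊞⊞?
????????

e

⊞∙⊞⊞????
⊞∙⊞⊞????
∙∙∙∙⊞⊞⊞?
∙∙∙∙⊞⊞⊞?
∙∙∙∙⊚∙∙?
∙∙∙∙⊞⊞∙?
∙∙∙∙⊞⊞∙?
????????

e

∙⊞⊞?????
∙⊞⊞?????
∙∙∙⊞⊞⊞⊞?
∙∙∙⊞⊞⊞⊞?
∙∙∙∙⊚∙∙?
∙∙∙⊞⊞∙∙?
∙∙∙⊞⊞∙∙?
????????

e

⊞⊞??????
⊞⊞??????
∙∙⊞⊞⊞⊞⊞?
∙∙⊞⊞⊞⊞⊞?
∙∙∙∙⊚∙∙?
∙∙⊞⊞∙∙⊕?
∙∙⊞⊞∙∙∙?
????????

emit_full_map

?⊞⊞⊞⊞⊞∙∙∙∙⊞⊞⊞⊞⊞⊞⊞⊞?????
?⊞⊞⊞⊞⊞∙∙∙∙⊞⊞⊞⊞⊞⊞⊞⊞?????
?⊞⊞∙∙∙∙∙∙∙∙∙∙∙∙∙⊞⊞?????
⊞⊞⊞∙⊞⊞∙∙∙∙⊞⊞⊞⊞⊞∙⊞⊞?????
⊞⊞⊞∙⊞⊞∙∙∙∙⊞⊞⊞⊞⊞∙⊞⊞?????
⊞∙∙∙∙⊞???????⊞⊞∙⊞⊞?????
⊞∙∙∙∙⊞???????⊞⊞∙⊞⊞?????
⊞∙∙∙∙⊞???????⊞⊞∙⊞⊞?????
⊞∙∙∙∙????????⊞⊞∙⊞⊞?????
⊞∙∙∙∙????????⊞⊞∙⊞⊞?????
⊞∙∙∙∙????????⊞⊞∙⊞⊞?????
⊞⊞⊞∙⊞????????∙∙∙∙∙⊞⊞⊞⊞⊞
?????????????⊕∙∙∙∙⊞⊞⊞⊞⊞
?????????????∙∙∙∙∙∙∙⊚∙∙
?????????????∙∙∙∙∙⊞⊞∙∙⊕
?????????????∙∙∙∙∙⊞⊞∙∙∙
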